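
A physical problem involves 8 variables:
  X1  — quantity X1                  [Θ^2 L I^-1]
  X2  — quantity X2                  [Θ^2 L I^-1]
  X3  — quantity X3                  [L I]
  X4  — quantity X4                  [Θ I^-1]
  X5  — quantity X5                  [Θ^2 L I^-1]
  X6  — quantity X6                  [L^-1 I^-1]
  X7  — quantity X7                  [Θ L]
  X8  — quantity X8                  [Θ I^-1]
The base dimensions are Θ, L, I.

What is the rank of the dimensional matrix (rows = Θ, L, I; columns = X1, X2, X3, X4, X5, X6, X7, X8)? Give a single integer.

2

Dimensional matrix (Θ×L×I by X1×X2×X3×X4×X5×X6×X7×X8):
  Θ: [ 2  2  0  1  2  0  1  1]
  L: [ 1  1  1  0  1 -1  1  0]
  I: [-1 -1  1 -1 -1 -1  0 -1]
Row reduction gives pivot columns X1,X3; rank = 2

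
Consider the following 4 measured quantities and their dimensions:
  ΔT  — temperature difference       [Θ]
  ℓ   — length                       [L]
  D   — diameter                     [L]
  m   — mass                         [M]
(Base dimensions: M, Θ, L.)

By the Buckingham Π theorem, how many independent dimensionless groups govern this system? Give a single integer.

1

Exponent matrix [M,Θ,L] × [ΔT,ℓ,D,m]:
  M: [ 0  0  0  1]
  Θ: [ 1  0  0  0]
  L: [ 0  1  1  0]
Row reduction gives pivot columns ΔT,ℓ,m; rank = 3
4 vars − rank 3 = 1 Π group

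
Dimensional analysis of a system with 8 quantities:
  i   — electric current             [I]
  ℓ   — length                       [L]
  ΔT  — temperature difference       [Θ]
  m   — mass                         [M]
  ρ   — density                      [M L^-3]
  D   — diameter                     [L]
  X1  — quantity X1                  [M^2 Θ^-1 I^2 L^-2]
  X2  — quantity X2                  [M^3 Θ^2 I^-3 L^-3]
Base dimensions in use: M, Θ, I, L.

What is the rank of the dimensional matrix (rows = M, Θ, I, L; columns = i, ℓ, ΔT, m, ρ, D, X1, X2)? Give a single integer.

Dimensional matrix (M×Θ×I×L by i×ℓ×ΔT×m×ρ×D×X1×X2):
  M: [ 0  0  0  1  1  0  2  3]
  Θ: [ 0  0  1  0  0  0 -1  2]
  I: [ 1  0  0  0  0  0  2 -3]
  L: [ 0  1  0  0 -3  1 -2 -3]
Echelon form has 4 nonzero rows (pivots: i,ℓ,ΔT,m)

4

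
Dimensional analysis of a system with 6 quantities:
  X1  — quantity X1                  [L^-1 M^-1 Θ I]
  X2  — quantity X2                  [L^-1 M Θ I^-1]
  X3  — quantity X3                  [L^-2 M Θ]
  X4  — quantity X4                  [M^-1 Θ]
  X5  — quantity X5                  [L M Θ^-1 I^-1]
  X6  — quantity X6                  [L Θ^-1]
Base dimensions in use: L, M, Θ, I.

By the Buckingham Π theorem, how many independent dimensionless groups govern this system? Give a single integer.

Write exponents as rows L,M,Θ,I / cols X1,X2,X3,X4,X5,X6:
  L: [-1 -1 -2  0  1  1]
  M: [-1  1  1 -1  1  0]
  Θ: [ 1  1  1  1 -1 -1]
  I: [ 1 -1  0  0 -1  0]
Echelon form has 3 nonzero rows (pivots: X1,X2,X3)
Π count = n − r = 6 − 3 = 3

3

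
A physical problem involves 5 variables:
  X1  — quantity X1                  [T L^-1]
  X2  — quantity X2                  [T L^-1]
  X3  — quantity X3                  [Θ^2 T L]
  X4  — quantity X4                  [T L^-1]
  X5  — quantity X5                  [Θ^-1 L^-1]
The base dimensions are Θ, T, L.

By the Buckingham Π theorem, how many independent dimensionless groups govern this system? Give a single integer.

Exponent matrix [Θ,T,L] × [X1,X2,X3,X4,X5]:
  Θ: [ 0  0  2  0 -1]
  T: [ 1  1  1  1  0]
  L: [-1 -1  1 -1 -1]
Row reduction gives pivot columns X1,X3; rank = 2
n=5, r=2 ⇒ 3 dimensionless groups

3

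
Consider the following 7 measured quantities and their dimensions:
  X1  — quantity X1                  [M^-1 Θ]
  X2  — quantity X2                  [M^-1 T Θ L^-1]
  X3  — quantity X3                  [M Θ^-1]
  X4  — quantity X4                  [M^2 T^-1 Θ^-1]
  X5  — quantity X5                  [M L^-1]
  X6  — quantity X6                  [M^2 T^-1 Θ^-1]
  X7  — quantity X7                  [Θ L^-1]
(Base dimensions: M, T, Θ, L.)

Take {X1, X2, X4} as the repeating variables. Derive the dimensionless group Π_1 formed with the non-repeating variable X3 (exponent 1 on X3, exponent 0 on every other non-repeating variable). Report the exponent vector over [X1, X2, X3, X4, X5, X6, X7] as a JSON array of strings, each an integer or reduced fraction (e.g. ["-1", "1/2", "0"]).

["1", "0", "1", "0", "0", "0", "0"]

Write exponents as rows M,T,Θ,L / cols X1,X2,X3,X4,X5,X6,X7:
  M: [-1 -1  1  2  1  2  0]
  T: [ 0  1  0 -1  0 -1  0]
  Θ: [ 1  1 -1 -1  0 -1  1]
  L: [ 0 -1  0  0 -1  0 -1]
Echelon form has 3 nonzero rows (pivots: X1,X2,X4)
Pivot set = {X1,X2,X4}, free = {X3,X5,X6,X7}
RREF:
  r0: [   1    0   -1    0    0    0    1]
  r1: [   0    1    0    0    1    0    1]
  r2: [   0    0    0    1    1    1    1]
  r3: [   0    0    0    0    0    0    0]
Fix exponent of X3 at 1, X5 at 0, X6 at 0, X7 at 0; solve each RREF row for its pivot's exponent:
  r0: exp(X1) + (-1)·1 = 0 ⇒ exp(X1) = 1
  r1: exp(X2) + (0)·1 = 0 ⇒ exp(X2) = 0
  r2: exp(X4) + (0)·1 = 0 ⇒ exp(X4) = 0
Π_1 = X1 · X3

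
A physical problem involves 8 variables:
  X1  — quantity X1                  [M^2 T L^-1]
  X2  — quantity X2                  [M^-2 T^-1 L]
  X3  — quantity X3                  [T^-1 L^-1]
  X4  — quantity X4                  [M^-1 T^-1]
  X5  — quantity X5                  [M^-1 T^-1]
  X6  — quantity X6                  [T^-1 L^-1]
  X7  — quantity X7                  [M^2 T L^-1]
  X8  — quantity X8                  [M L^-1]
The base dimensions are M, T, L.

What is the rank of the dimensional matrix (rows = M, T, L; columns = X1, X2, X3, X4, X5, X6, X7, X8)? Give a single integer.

Write exponents as rows M,T,L / cols X1,X2,X3,X4,X5,X6,X7,X8:
  M: [ 2 -2  0 -1 -1  0  2  1]
  T: [ 1 -1 -1 -1 -1 -1  1  0]
  L: [-1  1 -1  0  0 -1 -1 -1]
RREF → pivots at {X1,X3} ⇒ r = 2

2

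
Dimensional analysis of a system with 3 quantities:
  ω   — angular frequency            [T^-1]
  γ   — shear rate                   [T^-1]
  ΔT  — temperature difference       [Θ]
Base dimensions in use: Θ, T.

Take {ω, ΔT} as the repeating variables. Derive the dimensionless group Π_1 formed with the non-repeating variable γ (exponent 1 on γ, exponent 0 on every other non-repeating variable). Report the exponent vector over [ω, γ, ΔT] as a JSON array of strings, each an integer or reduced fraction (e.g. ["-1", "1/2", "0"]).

["-1", "1", "0"]

Exponent matrix [Θ,T] × [ω,γ,ΔT]:
  Θ: [ 0  0  1]
  T: [-1 -1  0]
Row reduction gives pivot columns ω,ΔT; rank = 2
Repeat: ω,ΔT; free: γ
RREF:
  r0: [   1    1    0]
  r1: [   0    0    1]
Fix exponent of γ at 1; solve each RREF row for its pivot's exponent:
  r0: exp(ω) + (1)·1 = 0 ⇒ exp(ω) = -1
  r1: exp(ΔT) + (0)·1 = 0 ⇒ exp(ΔT) = 0
Π_1 = ω^-1 · γ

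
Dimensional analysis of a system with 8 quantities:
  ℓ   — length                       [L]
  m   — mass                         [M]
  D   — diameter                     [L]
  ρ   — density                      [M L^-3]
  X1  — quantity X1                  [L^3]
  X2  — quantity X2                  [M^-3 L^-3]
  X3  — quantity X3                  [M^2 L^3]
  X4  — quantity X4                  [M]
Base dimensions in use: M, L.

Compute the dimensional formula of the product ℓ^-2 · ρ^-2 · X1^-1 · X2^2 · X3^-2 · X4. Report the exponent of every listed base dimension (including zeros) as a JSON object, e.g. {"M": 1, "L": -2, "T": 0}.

{"M": -11, "L": -11}

Exponent matrix [M,L] × [ℓ,m,D,ρ,X1,X2,X3,X4]:
  M: [ 0  1  0  1  0 -3  2  1]
  L: [ 1  0  1 -3  3 -3  3  0]
  [M]: (-2)·0+(-2)·1+(-1)·0+(2)·-3+(-2)·2+(1)·1 = -11
  [L]: (-2)·1+(-2)·-3+(-1)·3+(2)·-3+(-2)·3+(1)·0 = -11
⇒ M^-11 L^-11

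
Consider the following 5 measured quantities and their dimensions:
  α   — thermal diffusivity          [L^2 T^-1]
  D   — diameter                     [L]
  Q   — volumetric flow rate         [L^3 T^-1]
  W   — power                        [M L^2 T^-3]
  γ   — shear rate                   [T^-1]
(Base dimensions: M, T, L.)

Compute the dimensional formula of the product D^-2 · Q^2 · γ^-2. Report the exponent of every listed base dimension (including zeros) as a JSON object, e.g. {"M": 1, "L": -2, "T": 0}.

Dimensional matrix (M×T×L by α×D×Q×W×γ):
  M: [ 0  0  0  1  0]
  T: [-1  0 -1 -3 -1]
  L: [ 2  1  3  2  0]
  [M]: (-2)·0+(2)·0+(-2)·0 = 0
  [T]: (-2)·0+(2)·-1+(-2)·-1 = 0
  [L]: (-2)·1+(2)·3+(-2)·0 = 4
⇒ L^4

{"M": 0, "T": 0, "L": 4}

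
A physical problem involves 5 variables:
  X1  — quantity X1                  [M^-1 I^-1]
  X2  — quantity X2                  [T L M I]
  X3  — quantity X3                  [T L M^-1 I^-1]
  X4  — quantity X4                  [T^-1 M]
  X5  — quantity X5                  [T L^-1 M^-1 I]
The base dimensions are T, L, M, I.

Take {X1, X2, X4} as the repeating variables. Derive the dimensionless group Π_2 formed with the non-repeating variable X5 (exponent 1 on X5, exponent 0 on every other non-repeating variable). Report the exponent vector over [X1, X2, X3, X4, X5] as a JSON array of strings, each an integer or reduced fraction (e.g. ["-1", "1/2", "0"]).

Write exponents as rows T,L,M,I / cols X1,X2,X3,X4,X5:
  T: [ 0  1  1 -1  1]
  L: [ 0  1  1  0 -1]
  M: [-1  1 -1  1 -1]
  I: [-1  1 -1  0  1]
Echelon form has 3 nonzero rows (pivots: X1,X2,X4)
Pivot set = {X1,X2,X4}, free = {X3,X5}
RREF:
  r0: [   1    0    2    0   -2]
  r1: [   0    1    1    0   -1]
  r2: [   0    0    0    1   -2]
  r3: [   0    0    0    0    0]
Fix exponent of X5 at 1, X3 at 0; solve each RREF row for its pivot's exponent:
  r0: exp(X1) + (-2)·1 = 0 ⇒ exp(X1) = 2
  r1: exp(X2) + (-1)·1 = 0 ⇒ exp(X2) = 1
  r2: exp(X4) + (-2)·1 = 0 ⇒ exp(X4) = 2
Π_2 = X1^2 · X2 · X4^2 · X5

["2", "1", "0", "2", "1"]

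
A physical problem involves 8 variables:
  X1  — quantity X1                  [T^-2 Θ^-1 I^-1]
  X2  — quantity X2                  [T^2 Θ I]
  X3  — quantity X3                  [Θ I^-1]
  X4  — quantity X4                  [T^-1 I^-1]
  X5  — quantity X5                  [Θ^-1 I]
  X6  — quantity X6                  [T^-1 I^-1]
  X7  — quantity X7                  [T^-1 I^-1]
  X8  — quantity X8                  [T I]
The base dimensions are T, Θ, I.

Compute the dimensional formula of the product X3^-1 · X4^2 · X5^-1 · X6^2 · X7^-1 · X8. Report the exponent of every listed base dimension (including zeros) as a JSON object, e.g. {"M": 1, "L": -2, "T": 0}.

{"T": -2, "Θ": 0, "I": -2}

Dimensional matrix (T×Θ×I by X1×X2×X3×X4×X5×X6×X7×X8):
  T: [-2  2  0 -1  0 -1 -1  1]
  Θ: [-1  1  1  0 -1  0  0  0]
  I: [-1  1 -1 -1  1 -1 -1  1]
  [T]: (-1)·0+(2)·-1+(-1)·0+(2)·-1+(-1)·-1+(1)·1 = -2
  [Θ]: (-1)·1+(2)·0+(-1)·-1+(2)·0+(-1)·0+(1)·0 = 0
  [I]: (-1)·-1+(2)·-1+(-1)·1+(2)·-1+(-1)·-1+(1)·1 = -2
⇒ T^-2 I^-2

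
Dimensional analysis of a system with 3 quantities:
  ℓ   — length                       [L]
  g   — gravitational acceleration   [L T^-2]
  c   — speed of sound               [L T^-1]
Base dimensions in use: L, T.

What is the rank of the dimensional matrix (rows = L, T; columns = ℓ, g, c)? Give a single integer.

2

Write exponents as rows L,T / cols ℓ,g,c:
  L: [ 1  1  1]
  T: [ 0 -2 -1]
RREF → pivots at {ℓ,g} ⇒ r = 2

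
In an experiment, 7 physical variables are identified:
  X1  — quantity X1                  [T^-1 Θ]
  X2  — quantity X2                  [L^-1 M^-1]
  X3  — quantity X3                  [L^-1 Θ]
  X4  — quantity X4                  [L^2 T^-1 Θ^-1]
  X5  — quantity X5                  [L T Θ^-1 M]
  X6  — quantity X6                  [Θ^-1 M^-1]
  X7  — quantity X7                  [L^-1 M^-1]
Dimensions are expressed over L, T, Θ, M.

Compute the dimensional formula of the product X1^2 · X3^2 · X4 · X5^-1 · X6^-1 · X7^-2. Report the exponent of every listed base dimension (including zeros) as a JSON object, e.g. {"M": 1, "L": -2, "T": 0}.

Dimensional matrix (L×T×Θ×M by X1×X2×X3×X4×X5×X6×X7):
  L: [ 0 -1 -1  2  1  0 -1]
  T: [-1  0  0 -1  1  0  0]
  Θ: [ 1  0  1 -1 -1 -1  0]
  M: [ 0 -1  0  0  1 -1 -1]
  [L]: (2)·0+(2)·-1+(1)·2+(-1)·1+(-1)·0+(-2)·-1 = 1
  [T]: (2)·-1+(2)·0+(1)·-1+(-1)·1+(-1)·0+(-2)·0 = -4
  [Θ]: (2)·1+(2)·1+(1)·-1+(-1)·-1+(-1)·-1+(-2)·0 = 5
  [M]: (2)·0+(2)·0+(1)·0+(-1)·1+(-1)·-1+(-2)·-1 = 2
⇒ L T^-4 Θ^5 M^2

{"L": 1, "T": -4, "Θ": 5, "M": 2}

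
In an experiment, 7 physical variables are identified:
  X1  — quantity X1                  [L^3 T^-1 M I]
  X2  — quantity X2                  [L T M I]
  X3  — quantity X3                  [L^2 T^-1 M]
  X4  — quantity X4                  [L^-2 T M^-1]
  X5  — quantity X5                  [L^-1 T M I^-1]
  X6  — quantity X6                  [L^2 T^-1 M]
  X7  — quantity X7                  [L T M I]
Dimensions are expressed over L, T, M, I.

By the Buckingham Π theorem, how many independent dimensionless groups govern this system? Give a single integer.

4

Exponent matrix [L,T,M,I] × [X1,X2,X3,X4,X5,X6,X7]:
  L: [ 3  1  2 -2 -1  2  1]
  T: [-1  1 -1  1  1 -1  1]
  M: [ 1  1  1 -1  1  1  1]
  I: [ 1  1  0  0 -1  0  1]
Row reduction gives pivot columns X1,X2,X3; rank = 3
n=7, r=3 ⇒ 4 dimensionless groups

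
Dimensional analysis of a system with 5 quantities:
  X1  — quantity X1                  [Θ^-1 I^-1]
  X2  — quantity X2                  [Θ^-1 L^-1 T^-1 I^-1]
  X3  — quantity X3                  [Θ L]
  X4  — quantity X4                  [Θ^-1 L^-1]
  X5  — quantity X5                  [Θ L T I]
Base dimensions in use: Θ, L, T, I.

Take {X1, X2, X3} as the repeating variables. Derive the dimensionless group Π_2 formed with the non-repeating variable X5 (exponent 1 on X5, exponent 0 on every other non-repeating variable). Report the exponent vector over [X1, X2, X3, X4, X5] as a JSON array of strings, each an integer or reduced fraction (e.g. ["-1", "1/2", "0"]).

Dimensional matrix (Θ×L×T×I by X1×X2×X3×X4×X5):
  Θ: [-1 -1  1 -1  1]
  L: [ 0 -1  1 -1  1]
  T: [ 0 -1  0  0  1]
  I: [-1 -1  0  0  1]
Echelon form has 3 nonzero rows (pivots: X1,X2,X3)
Pivot set = {X1,X2,X3}, free = {X4,X5}
RREF:
  r0: [   1    0    0    0    0]
  r1: [   0    1    0    0   -1]
  r2: [   0    0    1   -1    0]
  r3: [   0    0    0    0    0]
Fix exponent of X5 at 1, X4 at 0; solve each RREF row for its pivot's exponent:
  r0: exp(X1) + (0)·1 = 0 ⇒ exp(X1) = 0
  r1: exp(X2) + (-1)·1 = 0 ⇒ exp(X2) = 1
  r2: exp(X3) + (0)·1 = 0 ⇒ exp(X3) = 0
Π_2 = X2 · X5

["0", "1", "0", "0", "1"]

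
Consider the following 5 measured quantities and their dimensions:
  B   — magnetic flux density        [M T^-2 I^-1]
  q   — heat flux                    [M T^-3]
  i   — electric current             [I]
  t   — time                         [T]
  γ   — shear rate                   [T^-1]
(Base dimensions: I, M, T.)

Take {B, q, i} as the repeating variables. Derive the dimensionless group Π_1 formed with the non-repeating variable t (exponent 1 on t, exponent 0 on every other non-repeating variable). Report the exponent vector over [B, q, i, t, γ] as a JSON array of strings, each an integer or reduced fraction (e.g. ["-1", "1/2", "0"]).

Dimensional matrix (I×M×T by B×q×i×t×γ):
  I: [-1  0  1  0  0]
  M: [ 1  1  0  0  0]
  T: [-2 -3  0  1 -1]
Row reduction gives pivot columns B,q,i; rank = 3
Pivot set = {B,q,i}, free = {t,γ}
RREF:
  r0: [   1    0    0    1   -1]
  r1: [   0    1    0   -1    1]
  r2: [   0    0    1    1   -1]
Fix exponent of t at 1, γ at 0; solve each RREF row for its pivot's exponent:
  r0: exp(B) + (1)·1 = 0 ⇒ exp(B) = -1
  r1: exp(q) + (-1)·1 = 0 ⇒ exp(q) = 1
  r2: exp(i) + (1)·1 = 0 ⇒ exp(i) = -1
Π_1 = B^-1 · q · i^-1 · t

["-1", "1", "-1", "1", "0"]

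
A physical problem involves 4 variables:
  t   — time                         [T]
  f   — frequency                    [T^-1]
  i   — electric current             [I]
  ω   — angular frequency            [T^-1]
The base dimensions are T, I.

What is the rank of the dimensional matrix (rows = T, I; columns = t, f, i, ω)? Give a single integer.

2

Dimensional matrix (T×I by t×f×i×ω):
  T: [ 1 -1  0 -1]
  I: [ 0  0  1  0]
RREF → pivots at {t,i} ⇒ r = 2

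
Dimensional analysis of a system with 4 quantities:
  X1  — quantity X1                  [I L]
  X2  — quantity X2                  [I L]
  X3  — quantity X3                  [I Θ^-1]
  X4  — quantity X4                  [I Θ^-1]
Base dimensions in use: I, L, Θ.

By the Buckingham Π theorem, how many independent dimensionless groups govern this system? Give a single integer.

2

Dimensional matrix (I×L×Θ by X1×X2×X3×X4):
  I: [ 1  1  1  1]
  L: [ 1  1  0  0]
  Θ: [ 0  0 -1 -1]
Row reduction gives pivot columns X1,X3; rank = 2
Π count = n − r = 4 − 2 = 2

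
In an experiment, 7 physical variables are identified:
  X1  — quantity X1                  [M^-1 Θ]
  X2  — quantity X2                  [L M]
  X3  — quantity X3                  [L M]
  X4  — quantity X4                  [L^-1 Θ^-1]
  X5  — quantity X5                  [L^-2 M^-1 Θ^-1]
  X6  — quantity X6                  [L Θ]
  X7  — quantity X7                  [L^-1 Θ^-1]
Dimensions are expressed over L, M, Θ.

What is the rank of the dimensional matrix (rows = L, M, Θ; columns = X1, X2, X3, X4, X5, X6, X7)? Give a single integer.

Dimensional matrix (L×M×Θ by X1×X2×X3×X4×X5×X6×X7):
  L: [ 0  1  1 -1 -2  1 -1]
  M: [-1  1  1  0 -1  0  0]
  Θ: [ 1  0  0 -1 -1  1 -1]
Row reduction gives pivot columns X1,X2; rank = 2

2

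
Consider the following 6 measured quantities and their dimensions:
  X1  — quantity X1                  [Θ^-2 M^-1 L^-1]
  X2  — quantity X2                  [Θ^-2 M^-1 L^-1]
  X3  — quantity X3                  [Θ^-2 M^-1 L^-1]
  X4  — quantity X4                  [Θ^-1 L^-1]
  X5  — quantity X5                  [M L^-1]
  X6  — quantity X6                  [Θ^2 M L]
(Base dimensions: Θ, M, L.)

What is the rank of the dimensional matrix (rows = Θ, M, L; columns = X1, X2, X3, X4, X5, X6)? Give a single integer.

Write exponents as rows Θ,M,L / cols X1,X2,X3,X4,X5,X6:
  Θ: [-2 -2 -2 -1  0  2]
  M: [-1 -1 -1  0  1  1]
  L: [-1 -1 -1 -1 -1  1]
Echelon form has 2 nonzero rows (pivots: X1,X4)

2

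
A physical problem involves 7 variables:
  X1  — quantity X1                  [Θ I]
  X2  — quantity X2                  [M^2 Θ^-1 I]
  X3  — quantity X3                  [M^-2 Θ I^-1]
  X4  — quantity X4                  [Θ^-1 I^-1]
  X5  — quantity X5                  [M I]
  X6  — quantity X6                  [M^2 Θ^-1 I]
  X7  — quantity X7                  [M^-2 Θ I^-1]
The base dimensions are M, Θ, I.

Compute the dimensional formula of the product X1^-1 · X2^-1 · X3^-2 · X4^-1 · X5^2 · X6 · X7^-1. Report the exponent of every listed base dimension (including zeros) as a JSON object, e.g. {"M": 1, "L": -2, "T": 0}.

{"M": 8, "Θ": -3, "I": 5}

Exponent matrix [M,Θ,I] × [X1,X2,X3,X4,X5,X6,X7]:
  M: [ 0  2 -2  0  1  2 -2]
  Θ: [ 1 -1  1 -1  0 -1  1]
  I: [ 1  1 -1 -1  1  1 -1]
  [M]: (-1)·0+(-1)·2+(-2)·-2+(-1)·0+(2)·1+(1)·2+(-1)·-2 = 8
  [Θ]: (-1)·1+(-1)·-1+(-2)·1+(-1)·-1+(2)·0+(1)·-1+(-1)·1 = -3
  [I]: (-1)·1+(-1)·1+(-2)·-1+(-1)·-1+(2)·1+(1)·1+(-1)·-1 = 5
⇒ M^8 Θ^-3 I^5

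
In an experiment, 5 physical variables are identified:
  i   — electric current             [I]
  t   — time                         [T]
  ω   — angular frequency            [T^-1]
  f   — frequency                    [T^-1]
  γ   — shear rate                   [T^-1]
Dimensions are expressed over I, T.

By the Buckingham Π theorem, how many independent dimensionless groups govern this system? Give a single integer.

3

Dimensional matrix (I×T by i×t×ω×f×γ):
  I: [ 1  0  0  0  0]
  T: [ 0  1 -1 -1 -1]
Echelon form has 2 nonzero rows (pivots: i,t)
n=5, r=2 ⇒ 3 dimensionless groups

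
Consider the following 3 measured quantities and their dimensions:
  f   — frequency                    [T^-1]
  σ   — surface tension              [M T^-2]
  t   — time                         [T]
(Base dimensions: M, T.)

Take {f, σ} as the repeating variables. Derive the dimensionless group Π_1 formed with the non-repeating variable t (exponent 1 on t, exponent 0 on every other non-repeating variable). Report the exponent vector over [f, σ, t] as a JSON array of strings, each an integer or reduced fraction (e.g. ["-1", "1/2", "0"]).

Write exponents as rows M,T / cols f,σ,t:
  M: [ 0  1  0]
  T: [-1 -2  1]
RREF → pivots at {f,σ} ⇒ r = 2
Repeat: f,σ; free: t
RREF:
  r0: [   1    0   -1]
  r1: [   0    1    0]
Fix exponent of t at 1; solve each RREF row for its pivot's exponent:
  r0: exp(f) + (-1)·1 = 0 ⇒ exp(f) = 1
  r1: exp(σ) + (0)·1 = 0 ⇒ exp(σ) = 0
Π_1 = f · t

["1", "0", "1"]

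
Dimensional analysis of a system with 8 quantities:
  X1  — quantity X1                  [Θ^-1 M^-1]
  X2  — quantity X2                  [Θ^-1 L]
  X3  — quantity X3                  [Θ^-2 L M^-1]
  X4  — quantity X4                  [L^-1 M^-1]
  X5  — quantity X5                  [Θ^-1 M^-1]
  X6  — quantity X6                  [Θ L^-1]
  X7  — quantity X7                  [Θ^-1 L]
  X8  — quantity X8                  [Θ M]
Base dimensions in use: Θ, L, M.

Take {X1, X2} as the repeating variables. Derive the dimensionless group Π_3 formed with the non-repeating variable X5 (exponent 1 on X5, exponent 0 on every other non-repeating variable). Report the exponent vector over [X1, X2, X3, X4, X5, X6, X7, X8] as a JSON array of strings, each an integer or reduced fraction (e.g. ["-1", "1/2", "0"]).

Dimensional matrix (Θ×L×M by X1×X2×X3×X4×X5×X6×X7×X8):
  Θ: [-1 -1 -2  0 -1  1 -1  1]
  L: [ 0  1  1 -1  0 -1  1  0]
  M: [-1  0 -1 -1 -1  0  0  1]
RREF → pivots at {X1,X2} ⇒ r = 2
Pivot set = {X1,X2}, free = {X3,X4,X5,X6,X7,X8}
RREF:
  r0: [   1    0    1    1    1    0    0   -1]
  r1: [   0    1    1   -1    0   -1    1    0]
  r2: [   0    0    0    0    0    0    0    0]
Fix exponent of X5 at 1, X3 at 0, X4 at 0, X6 at 0, X7 at 0, X8 at 0; solve each RREF row for its pivot's exponent:
  r0: exp(X1) + (1)·1 = 0 ⇒ exp(X1) = -1
  r1: exp(X2) + (0)·1 = 0 ⇒ exp(X2) = 0
Π_3 = X1^-1 · X5

["-1", "0", "0", "0", "1", "0", "0", "0"]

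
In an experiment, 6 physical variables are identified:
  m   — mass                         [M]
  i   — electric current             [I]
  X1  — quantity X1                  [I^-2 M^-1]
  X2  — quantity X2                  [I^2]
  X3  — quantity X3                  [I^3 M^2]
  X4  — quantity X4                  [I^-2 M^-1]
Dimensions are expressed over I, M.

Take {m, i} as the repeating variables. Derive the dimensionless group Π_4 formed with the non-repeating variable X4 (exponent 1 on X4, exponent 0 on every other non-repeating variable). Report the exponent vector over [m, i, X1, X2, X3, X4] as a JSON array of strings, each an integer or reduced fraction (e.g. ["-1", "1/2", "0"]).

["1", "2", "0", "0", "0", "1"]

Write exponents as rows I,M / cols m,i,X1,X2,X3,X4:
  I: [ 0  1 -2  2  3 -2]
  M: [ 1  0 -1  0  2 -1]
Row reduction gives pivot columns m,i; rank = 2
Pivot set = {m,i}, free = {X1,X2,X3,X4}
RREF:
  r0: [   1    0   -1    0    2   -1]
  r1: [   0    1   -2    2    3   -2]
Fix exponent of X4 at 1, X1 at 0, X2 at 0, X3 at 0; solve each RREF row for its pivot's exponent:
  r0: exp(m) + (-1)·1 = 0 ⇒ exp(m) = 1
  r1: exp(i) + (-2)·1 = 0 ⇒ exp(i) = 2
Π_4 = m · i^2 · X4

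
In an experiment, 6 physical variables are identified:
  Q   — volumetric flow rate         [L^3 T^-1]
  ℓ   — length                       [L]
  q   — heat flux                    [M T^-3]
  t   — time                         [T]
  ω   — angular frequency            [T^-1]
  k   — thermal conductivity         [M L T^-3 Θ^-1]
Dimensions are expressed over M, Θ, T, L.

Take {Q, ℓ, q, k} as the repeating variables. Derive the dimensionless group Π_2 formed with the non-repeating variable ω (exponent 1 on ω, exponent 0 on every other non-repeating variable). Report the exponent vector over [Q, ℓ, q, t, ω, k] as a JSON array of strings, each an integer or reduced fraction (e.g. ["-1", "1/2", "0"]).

["-1", "3", "0", "0", "1", "0"]

Exponent matrix [M,Θ,T,L] × [Q,ℓ,q,t,ω,k]:
  M: [ 0  0  1  0  0  1]
  Θ: [ 0  0  0  0  0 -1]
  T: [-1  0 -3  1 -1 -3]
  L: [ 3  1  0  0  0  1]
Row reduction gives pivot columns Q,ℓ,q,k; rank = 4
Repeat: Q,ℓ,q,k; free: t,ω
RREF:
  r0: [   1    0    0   -1    1    0]
  r1: [   0    1    0    3   -3    0]
  r2: [   0    0    1    0    0    0]
  r3: [   0    0    0    0    0    1]
Fix exponent of ω at 1, t at 0; solve each RREF row for its pivot's exponent:
  r0: exp(Q) + (1)·1 = 0 ⇒ exp(Q) = -1
  r1: exp(ℓ) + (-3)·1 = 0 ⇒ exp(ℓ) = 3
  r2: exp(q) + (0)·1 = 0 ⇒ exp(q) = 0
  r3: exp(k) + (0)·1 = 0 ⇒ exp(k) = 0
Π_2 = Q^-1 · ℓ^3 · ω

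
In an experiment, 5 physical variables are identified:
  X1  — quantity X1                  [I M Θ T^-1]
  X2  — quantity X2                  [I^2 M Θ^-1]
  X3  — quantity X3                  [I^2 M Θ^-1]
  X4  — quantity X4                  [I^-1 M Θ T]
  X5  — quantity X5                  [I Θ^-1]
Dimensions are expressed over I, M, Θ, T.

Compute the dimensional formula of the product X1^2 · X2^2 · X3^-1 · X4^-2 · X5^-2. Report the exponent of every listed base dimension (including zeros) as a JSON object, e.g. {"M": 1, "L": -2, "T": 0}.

{"I": 4, "M": 1, "Θ": 1, "T": -4}

Write exponents as rows I,M,Θ,T / cols X1,X2,X3,X4,X5:
  I: [ 1  2  2 -1  1]
  M: [ 1  1  1  1  0]
  Θ: [ 1 -1 -1  1 -1]
  T: [-1  0  0  1  0]
  [I]: (2)·1+(2)·2+(-1)·2+(-2)·-1+(-2)·1 = 4
  [M]: (2)·1+(2)·1+(-1)·1+(-2)·1+(-2)·0 = 1
  [Θ]: (2)·1+(2)·-1+(-1)·-1+(-2)·1+(-2)·-1 = 1
  [T]: (2)·-1+(2)·0+(-1)·0+(-2)·1+(-2)·0 = -4
⇒ I^4 M Θ T^-4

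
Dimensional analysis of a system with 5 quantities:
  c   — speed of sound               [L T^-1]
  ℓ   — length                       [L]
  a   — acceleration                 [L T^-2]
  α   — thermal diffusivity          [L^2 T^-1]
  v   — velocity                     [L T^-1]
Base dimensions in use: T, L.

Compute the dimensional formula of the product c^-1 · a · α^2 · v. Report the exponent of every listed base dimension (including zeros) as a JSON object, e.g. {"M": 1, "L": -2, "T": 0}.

Write exponents as rows T,L / cols c,ℓ,a,α,v:
  T: [-1  0 -2 -1 -1]
  L: [ 1  1  1  2  1]
  [T]: (-1)·-1+(1)·-2+(2)·-1+(1)·-1 = -4
  [L]: (-1)·1+(1)·1+(2)·2+(1)·1 = 5
⇒ T^-4 L^5

{"T": -4, "L": 5}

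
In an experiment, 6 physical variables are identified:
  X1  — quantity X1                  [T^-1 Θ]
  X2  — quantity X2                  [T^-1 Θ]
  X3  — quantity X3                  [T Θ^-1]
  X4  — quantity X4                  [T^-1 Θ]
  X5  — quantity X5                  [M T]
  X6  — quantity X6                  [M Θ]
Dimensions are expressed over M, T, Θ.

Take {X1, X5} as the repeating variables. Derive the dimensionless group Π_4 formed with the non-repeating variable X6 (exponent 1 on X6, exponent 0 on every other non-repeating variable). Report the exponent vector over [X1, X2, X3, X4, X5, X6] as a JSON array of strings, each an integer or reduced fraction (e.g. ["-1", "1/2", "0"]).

["-1", "0", "0", "0", "-1", "1"]

Dimensional matrix (M×T×Θ by X1×X2×X3×X4×X5×X6):
  M: [ 0  0  0  0  1  1]
  T: [-1 -1  1 -1  1  0]
  Θ: [ 1  1 -1  1  0  1]
RREF → pivots at {X1,X5} ⇒ r = 2
Pivot set = {X1,X5}, free = {X2,X3,X4,X6}
RREF:
  r0: [   1    1   -1    1    0    1]
  r1: [   0    0    0    0    1    1]
  r2: [   0    0    0    0    0    0]
Fix exponent of X6 at 1, X2 at 0, X3 at 0, X4 at 0; solve each RREF row for its pivot's exponent:
  r0: exp(X1) + (1)·1 = 0 ⇒ exp(X1) = -1
  r1: exp(X5) + (1)·1 = 0 ⇒ exp(X5) = -1
Π_4 = X1^-1 · X5^-1 · X6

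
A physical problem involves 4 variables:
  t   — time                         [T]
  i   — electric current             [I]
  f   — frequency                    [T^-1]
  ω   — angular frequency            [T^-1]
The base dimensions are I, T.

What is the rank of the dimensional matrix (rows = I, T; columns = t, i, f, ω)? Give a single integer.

2

Dimensional matrix (I×T by t×i×f×ω):
  I: [ 0  1  0  0]
  T: [ 1  0 -1 -1]
Echelon form has 2 nonzero rows (pivots: t,i)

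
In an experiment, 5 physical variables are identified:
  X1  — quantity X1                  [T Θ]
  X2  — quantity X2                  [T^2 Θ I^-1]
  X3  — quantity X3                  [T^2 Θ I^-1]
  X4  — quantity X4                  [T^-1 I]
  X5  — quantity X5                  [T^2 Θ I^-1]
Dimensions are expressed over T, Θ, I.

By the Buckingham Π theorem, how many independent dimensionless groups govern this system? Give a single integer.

Dimensional matrix (T×Θ×I by X1×X2×X3×X4×X5):
  T: [ 1  2  2 -1  2]
  Θ: [ 1  1  1  0  1]
  I: [ 0 -1 -1  1 -1]
Row reduction gives pivot columns X1,X2; rank = 2
Π count = n − r = 5 − 2 = 3

3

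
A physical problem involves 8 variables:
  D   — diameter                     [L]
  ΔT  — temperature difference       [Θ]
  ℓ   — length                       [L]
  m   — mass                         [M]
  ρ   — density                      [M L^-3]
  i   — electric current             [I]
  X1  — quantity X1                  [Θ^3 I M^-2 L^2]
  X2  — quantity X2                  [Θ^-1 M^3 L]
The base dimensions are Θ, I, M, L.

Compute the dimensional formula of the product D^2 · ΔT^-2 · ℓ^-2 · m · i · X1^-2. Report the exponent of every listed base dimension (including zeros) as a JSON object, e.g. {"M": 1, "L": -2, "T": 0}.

Exponent matrix [Θ,I,M,L] × [D,ΔT,ℓ,m,ρ,i,X1,X2]:
  Θ: [ 0  1  0  0  0  0  3 -1]
  I: [ 0  0  0  0  0  1  1  0]
  M: [ 0  0  0  1  1  0 -2  3]
  L: [ 1  0  1  0 -3  0  2  1]
  [Θ]: (2)·0+(-2)·1+(-2)·0+(1)·0+(1)·0+(-2)·3 = -8
  [I]: (2)·0+(-2)·0+(-2)·0+(1)·0+(1)·1+(-2)·1 = -1
  [M]: (2)·0+(-2)·0+(-2)·0+(1)·1+(1)·0+(-2)·-2 = 5
  [L]: (2)·1+(-2)·0+(-2)·1+(1)·0+(1)·0+(-2)·2 = -4
⇒ Θ^-8 I^-1 M^5 L^-4

{"Θ": -8, "I": -1, "M": 5, "L": -4}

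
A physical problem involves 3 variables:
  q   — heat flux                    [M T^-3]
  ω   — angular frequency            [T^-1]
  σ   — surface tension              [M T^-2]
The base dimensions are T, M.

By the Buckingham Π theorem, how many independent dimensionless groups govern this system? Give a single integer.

1

Exponent matrix [T,M] × [q,ω,σ]:
  T: [-3 -1 -2]
  M: [ 1  0  1]
Row reduction gives pivot columns q,ω; rank = 2
3 vars − rank 2 = 1 Π group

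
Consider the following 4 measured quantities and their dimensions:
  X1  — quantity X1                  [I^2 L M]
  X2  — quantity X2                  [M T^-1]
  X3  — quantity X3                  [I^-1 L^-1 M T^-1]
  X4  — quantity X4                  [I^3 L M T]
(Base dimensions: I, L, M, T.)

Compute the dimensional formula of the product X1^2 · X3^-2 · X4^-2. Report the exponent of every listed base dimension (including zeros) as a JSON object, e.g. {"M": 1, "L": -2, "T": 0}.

Write exponents as rows I,L,M,T / cols X1,X2,X3,X4:
  I: [ 2  0 -1  3]
  L: [ 1  0 -1  1]
  M: [ 1  1  1  1]
  T: [ 0 -1 -1  1]
  [I]: (2)·2+(-2)·-1+(-2)·3 = 0
  [L]: (2)·1+(-2)·-1+(-2)·1 = 2
  [M]: (2)·1+(-2)·1+(-2)·1 = -2
  [T]: (2)·0+(-2)·-1+(-2)·1 = 0
⇒ L^2 M^-2

{"I": 0, "L": 2, "M": -2, "T": 0}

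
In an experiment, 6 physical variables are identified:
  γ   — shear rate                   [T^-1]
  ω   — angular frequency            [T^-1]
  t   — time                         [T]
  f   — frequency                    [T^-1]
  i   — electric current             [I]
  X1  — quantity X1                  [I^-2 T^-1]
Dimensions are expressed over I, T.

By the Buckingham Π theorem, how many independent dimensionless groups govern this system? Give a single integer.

Dimensional matrix (I×T by γ×ω×t×f×i×X1):
  I: [ 0  0  0  0  1 -2]
  T: [-1 -1  1 -1  0 -1]
Row reduction gives pivot columns γ,i; rank = 2
6 vars − rank 2 = 4 Π groups

4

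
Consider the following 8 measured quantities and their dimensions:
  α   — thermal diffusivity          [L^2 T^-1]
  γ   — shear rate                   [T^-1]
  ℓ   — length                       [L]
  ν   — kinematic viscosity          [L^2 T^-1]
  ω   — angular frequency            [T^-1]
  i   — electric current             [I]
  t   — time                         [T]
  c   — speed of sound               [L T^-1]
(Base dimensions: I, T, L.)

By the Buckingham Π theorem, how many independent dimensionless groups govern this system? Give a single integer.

5

Write exponents as rows I,T,L / cols α,γ,ℓ,ν,ω,i,t,c:
  I: [ 0  0  0  0  0  1  0  0]
  T: [-1 -1  0 -1 -1  0  1 -1]
  L: [ 2  0  1  2  0  0  0  1]
Echelon form has 3 nonzero rows (pivots: α,γ,i)
n=8, r=3 ⇒ 5 dimensionless groups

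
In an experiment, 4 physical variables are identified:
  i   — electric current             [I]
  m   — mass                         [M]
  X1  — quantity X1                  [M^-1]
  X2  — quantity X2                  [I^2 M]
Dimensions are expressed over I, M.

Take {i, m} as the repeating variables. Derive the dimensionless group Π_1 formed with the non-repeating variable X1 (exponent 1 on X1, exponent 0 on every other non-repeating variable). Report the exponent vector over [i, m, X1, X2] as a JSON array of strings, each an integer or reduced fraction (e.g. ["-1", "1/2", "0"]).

Exponent matrix [I,M] × [i,m,X1,X2]:
  I: [ 1  0  0  2]
  M: [ 0  1 -1  1]
RREF → pivots at {i,m} ⇒ r = 2
Pivot set = {i,m}, free = {X1,X2}
RREF:
  r0: [   1    0    0    2]
  r1: [   0    1   -1    1]
Fix exponent of X1 at 1, X2 at 0; solve each RREF row for its pivot's exponent:
  r0: exp(i) + (0)·1 = 0 ⇒ exp(i) = 0
  r1: exp(m) + (-1)·1 = 0 ⇒ exp(m) = 1
Π_1 = m · X1

["0", "1", "1", "0"]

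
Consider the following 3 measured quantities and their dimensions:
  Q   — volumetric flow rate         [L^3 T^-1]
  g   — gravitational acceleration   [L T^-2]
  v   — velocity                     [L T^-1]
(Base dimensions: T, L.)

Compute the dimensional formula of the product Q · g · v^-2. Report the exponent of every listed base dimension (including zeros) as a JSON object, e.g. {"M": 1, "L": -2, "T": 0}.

{"T": -1, "L": 2}

Dimensional matrix (T×L by Q×g×v):
  T: [-1 -2 -1]
  L: [ 3  1  1]
  [T]: (1)·-1+(1)·-2+(-2)·-1 = -1
  [L]: (1)·3+(1)·1+(-2)·1 = 2
⇒ T^-1 L^2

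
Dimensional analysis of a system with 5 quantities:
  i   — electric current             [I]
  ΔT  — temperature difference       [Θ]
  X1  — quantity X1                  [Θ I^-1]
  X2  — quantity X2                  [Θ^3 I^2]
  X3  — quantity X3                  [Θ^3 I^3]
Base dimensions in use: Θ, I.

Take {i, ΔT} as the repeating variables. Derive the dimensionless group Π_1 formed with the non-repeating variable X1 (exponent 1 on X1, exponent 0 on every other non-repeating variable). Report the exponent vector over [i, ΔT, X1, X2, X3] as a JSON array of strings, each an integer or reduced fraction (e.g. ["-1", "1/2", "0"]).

Exponent matrix [Θ,I] × [i,ΔT,X1,X2,X3]:
  Θ: [ 0  1  1  3  3]
  I: [ 1  0 -1  2  3]
Echelon form has 2 nonzero rows (pivots: i,ΔT)
Pivot set = {i,ΔT}, free = {X1,X2,X3}
RREF:
  r0: [   1    0   -1    2    3]
  r1: [   0    1    1    3    3]
Fix exponent of X1 at 1, X2 at 0, X3 at 0; solve each RREF row for its pivot's exponent:
  r0: exp(i) + (-1)·1 = 0 ⇒ exp(i) = 1
  r1: exp(ΔT) + (1)·1 = 0 ⇒ exp(ΔT) = -1
Π_1 = i · ΔT^-1 · X1

["1", "-1", "1", "0", "0"]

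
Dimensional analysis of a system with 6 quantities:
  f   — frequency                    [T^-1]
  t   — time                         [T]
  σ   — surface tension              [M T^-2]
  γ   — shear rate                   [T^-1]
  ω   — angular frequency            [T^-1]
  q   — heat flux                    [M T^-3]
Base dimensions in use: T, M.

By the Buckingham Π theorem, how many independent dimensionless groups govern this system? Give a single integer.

Write exponents as rows T,M / cols f,t,σ,γ,ω,q:
  T: [-1  1 -2 -1 -1 -3]
  M: [ 0  0  1  0  0  1]
RREF → pivots at {f,σ} ⇒ r = 2
Π count = n − r = 6 − 2 = 4

4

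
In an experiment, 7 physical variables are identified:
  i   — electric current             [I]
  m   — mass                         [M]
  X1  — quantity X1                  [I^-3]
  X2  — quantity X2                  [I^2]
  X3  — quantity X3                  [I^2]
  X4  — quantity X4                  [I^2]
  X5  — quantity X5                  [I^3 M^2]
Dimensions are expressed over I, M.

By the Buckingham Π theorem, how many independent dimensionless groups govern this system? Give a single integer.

Dimensional matrix (I×M by i×m×X1×X2×X3×X4×X5):
  I: [ 1  0 -3  2  2  2  3]
  M: [ 0  1  0  0  0  0  2]
Echelon form has 2 nonzero rows (pivots: i,m)
n=7, r=2 ⇒ 5 dimensionless groups

5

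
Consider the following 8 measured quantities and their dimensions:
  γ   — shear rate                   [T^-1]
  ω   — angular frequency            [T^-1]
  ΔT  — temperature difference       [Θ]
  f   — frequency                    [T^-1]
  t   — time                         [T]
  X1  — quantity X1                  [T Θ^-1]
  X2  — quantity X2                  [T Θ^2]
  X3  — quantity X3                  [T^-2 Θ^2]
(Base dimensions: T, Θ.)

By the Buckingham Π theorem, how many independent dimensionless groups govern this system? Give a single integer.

Exponent matrix [T,Θ] × [γ,ω,ΔT,f,t,X1,X2,X3]:
  T: [-1 -1  0 -1  1  1  1 -2]
  Θ: [ 0  0  1  0  0 -1  2  2]
Echelon form has 2 nonzero rows (pivots: γ,ΔT)
Π count = n − r = 8 − 2 = 6

6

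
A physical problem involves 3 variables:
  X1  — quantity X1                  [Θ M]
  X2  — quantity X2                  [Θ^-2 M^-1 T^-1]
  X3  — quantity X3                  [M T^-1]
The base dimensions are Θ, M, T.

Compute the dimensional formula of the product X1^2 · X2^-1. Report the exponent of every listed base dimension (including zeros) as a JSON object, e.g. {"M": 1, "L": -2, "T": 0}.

{"Θ": 4, "M": 3, "T": 1}

Exponent matrix [Θ,M,T] × [X1,X2,X3]:
  Θ: [ 1 -2  0]
  M: [ 1 -1  1]
  T: [ 0 -1 -1]
  [Θ]: (2)·1+(-1)·-2 = 4
  [M]: (2)·1+(-1)·-1 = 3
  [T]: (2)·0+(-1)·-1 = 1
⇒ Θ^4 M^3 T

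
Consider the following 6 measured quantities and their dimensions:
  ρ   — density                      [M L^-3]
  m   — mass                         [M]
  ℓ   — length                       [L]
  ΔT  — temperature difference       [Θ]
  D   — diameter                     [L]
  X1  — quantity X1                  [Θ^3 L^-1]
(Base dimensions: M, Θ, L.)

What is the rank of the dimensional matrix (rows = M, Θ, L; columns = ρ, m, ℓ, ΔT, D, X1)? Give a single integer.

3

Write exponents as rows M,Θ,L / cols ρ,m,ℓ,ΔT,D,X1:
  M: [ 1  1  0  0  0  0]
  Θ: [ 0  0  0  1  0  3]
  L: [-3  0  1  0  1 -1]
RREF → pivots at {ρ,m,ΔT} ⇒ r = 3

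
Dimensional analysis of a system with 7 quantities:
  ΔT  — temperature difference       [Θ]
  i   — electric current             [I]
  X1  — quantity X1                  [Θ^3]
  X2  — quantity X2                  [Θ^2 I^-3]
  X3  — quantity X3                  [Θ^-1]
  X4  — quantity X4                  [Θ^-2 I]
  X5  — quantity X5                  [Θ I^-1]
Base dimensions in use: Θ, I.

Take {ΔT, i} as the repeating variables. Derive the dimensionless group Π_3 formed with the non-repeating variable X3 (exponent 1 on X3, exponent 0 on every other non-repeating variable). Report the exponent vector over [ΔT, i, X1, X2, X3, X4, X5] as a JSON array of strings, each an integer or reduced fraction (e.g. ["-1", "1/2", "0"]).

Write exponents as rows Θ,I / cols ΔT,i,X1,X2,X3,X4,X5:
  Θ: [ 1  0  3  2 -1 -2  1]
  I: [ 0  1  0 -3  0  1 -1]
Echelon form has 2 nonzero rows (pivots: ΔT,i)
Repeat: ΔT,i; free: X1,X2,X3,X4,X5
RREF:
  r0: [   1    0    3    2   -1   -2    1]
  r1: [   0    1    0   -3    0    1   -1]
Fix exponent of X3 at 1, X1 at 0, X2 at 0, X4 at 0, X5 at 0; solve each RREF row for its pivot's exponent:
  r0: exp(ΔT) + (-1)·1 = 0 ⇒ exp(ΔT) = 1
  r1: exp(i) + (0)·1 = 0 ⇒ exp(i) = 0
Π_3 = ΔT · X3

["1", "0", "0", "0", "1", "0", "0"]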